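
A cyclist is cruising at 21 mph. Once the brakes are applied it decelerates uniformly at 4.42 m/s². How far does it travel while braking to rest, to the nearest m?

21 mph × 0.44704 = 9.3878 m/s.
Braking distance = v²/(2a) = 9.3878² / (2 × 4.420) = 88.131 / 8.840 = 9.970 m.

Braking distance ≈ 10 m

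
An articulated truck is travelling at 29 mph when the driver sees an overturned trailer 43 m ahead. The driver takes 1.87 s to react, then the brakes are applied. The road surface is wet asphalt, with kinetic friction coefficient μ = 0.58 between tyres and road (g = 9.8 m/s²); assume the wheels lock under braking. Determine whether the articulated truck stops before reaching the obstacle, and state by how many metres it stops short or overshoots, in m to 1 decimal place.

Yes — it stops 4.0 m short of the obstacle

29 mph × 0.44704 = 12.9642 m/s.
a = μg = 0.58 × 9.8 = 5.684 m/s².
Reaction distance = 12.9642 × 1.87 = 24.243 m.
Braking distance = v²/(2a) = 168.070 / 11.368 = 14.784 m.
Total stopping distance = 24.243 + 14.784 = 39.027 m, vs 43 m available — it stops with 43 − 39.027 = 3.973 m to spare.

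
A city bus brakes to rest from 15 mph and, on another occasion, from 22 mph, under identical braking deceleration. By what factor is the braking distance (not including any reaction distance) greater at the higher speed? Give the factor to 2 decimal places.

Braking distance d = v²/(2a), so with a fixed, d ∝ v².
Factor = (22/15)² = 1.4667² = 2.1512.

Factor ≈ 2.15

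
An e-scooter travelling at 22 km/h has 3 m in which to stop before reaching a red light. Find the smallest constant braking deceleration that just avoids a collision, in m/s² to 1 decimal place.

Required deceleration ≈ 6.2 m/s²

22 km/h ÷ 3.6 = 6.1111 m/s.
v² = 2a·d ⇒ a = v²/(2d) = 6.1111² / (2 × 3.000) = 37.346 / 6.000 = 6.2243 m/s².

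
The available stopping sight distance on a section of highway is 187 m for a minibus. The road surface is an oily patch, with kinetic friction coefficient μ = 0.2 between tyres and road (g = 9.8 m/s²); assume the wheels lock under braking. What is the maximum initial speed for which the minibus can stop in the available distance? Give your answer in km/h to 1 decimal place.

Maximum speed ≈ 97.5 km/h

a = μg = 0.2 × 9.8 = 1.960 m/s².
v²/(2a) = d ⇒ v = √(2 × 1.960 × 187) = √733.04 = 27.0747 m/s.
27.0747 m/s × 3.6 = 97.469 km/h.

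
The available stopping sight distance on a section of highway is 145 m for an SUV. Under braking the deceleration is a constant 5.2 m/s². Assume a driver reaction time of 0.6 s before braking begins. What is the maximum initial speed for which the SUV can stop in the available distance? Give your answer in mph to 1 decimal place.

Maximum speed ≈ 80.2 mph

Stopping distance: v·t_r + v²/(2a) = 145 with t_r = 0.6 s and a = 5.200 m/s².
So v² + 6.240 v − 1508.00 = 0.
Positive root: v = −a·t_r + √((a·t_r)² + 2a·d) = −3.120 + √(9.734 + 1508.00) = 35.8381 m/s.
35.8381 m/s ÷ 0.44704 = 80.168 mph.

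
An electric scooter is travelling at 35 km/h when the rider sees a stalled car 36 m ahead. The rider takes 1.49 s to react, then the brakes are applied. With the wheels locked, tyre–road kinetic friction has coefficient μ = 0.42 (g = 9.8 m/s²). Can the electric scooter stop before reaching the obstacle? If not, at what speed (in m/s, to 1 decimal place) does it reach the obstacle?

Yes — it stops about 10.0 m short of the obstacle, so it never reaches it

35 km/h ÷ 3.6 = 9.7222 m/s.
a = μg = 0.42 × 9.8 = 4.116 m/s².
Reaction distance = 9.7222 × 1.49 = 14.486 m.
Braking distance = v²/(2a) = 94.521 / 8.232 = 11.482 m.
Total stopping distance = 14.486 + 11.482 = 25.968 m, vs 36 m available — it stops with 36 − 25.968 = 10.032 m to spare.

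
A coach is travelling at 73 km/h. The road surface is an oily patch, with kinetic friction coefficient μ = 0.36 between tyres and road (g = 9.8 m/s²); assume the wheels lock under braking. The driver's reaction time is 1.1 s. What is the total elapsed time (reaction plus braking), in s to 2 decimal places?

73 km/h ÷ 3.6 = 20.2778 m/s.
a = μg = 0.36 × 9.8 = 3.528 m/s².
Braking time = v/a = 20.2778 / 3.528 = 5.748 s.
Total = 1.1 + 5.748 = 6.848 s.

Total time ≈ 6.85 s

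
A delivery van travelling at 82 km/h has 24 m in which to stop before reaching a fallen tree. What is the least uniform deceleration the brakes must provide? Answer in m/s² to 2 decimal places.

Required deceleration ≈ 10.81 m/s²

82 km/h ÷ 3.6 = 22.7778 m/s.
v² = 2a·d ⇒ a = v²/(2d) = 22.7778² / (2 × 24.000) = 518.828 / 48.000 = 10.8089 m/s².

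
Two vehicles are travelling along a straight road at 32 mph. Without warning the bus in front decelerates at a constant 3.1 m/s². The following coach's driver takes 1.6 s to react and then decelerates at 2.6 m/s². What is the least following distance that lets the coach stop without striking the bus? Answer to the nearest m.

Minimum gap ≈ 29 m

32 mph × 0.44704 = 14.3053 m/s.
Leader travels v²/(2a_L) = 204.642 / 6.200 = 33.007 m before stopping.
Follower covers v·t_r = 14.3053 × 1.6 = 22.888 m while reacting, then v²/(2a_F) = 204.642 / 5.200 = 39.354 m while braking, for a total of 22.888 + 39.354 = 62.242 m.
Since a_F ≤ a_L and the follower starts braking later, the follower is never slower than the leader, so the closest approach is when both have stopped.
Minimum gap = 62.242 − 33.007 = 29.235 m.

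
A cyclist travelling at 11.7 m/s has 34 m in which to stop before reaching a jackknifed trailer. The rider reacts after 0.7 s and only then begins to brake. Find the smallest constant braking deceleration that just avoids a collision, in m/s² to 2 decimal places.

Distance covered during reaction = 11.7000 × 0.7 = 8.190 m.
Distance available for braking: 34 − 8.190 = 25.810 m.
v² = 2a·d ⇒ a = v²/(2d) = 11.7000² / (2 × 25.810) = 136.890 / 51.620 = 2.6519 m/s².

Required deceleration ≈ 2.65 m/s²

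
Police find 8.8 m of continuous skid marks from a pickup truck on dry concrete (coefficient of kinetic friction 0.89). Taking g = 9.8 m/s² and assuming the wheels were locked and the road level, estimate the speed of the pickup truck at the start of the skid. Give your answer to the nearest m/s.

Deceleration a = μg = 0.89 × 9.8 = 8.722 m/s².
v = √(2a·d) = √(2 × 8.722 × 8.8) = √153.507 = 12.3898 m/s.

Initial speed ≈ 12 m/s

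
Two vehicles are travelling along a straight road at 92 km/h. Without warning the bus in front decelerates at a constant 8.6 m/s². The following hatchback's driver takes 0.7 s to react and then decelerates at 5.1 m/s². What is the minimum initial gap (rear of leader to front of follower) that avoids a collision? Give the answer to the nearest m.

92 km/h ÷ 3.6 = 25.5556 m/s.
Leader travels v²/(2a_L) = 653.089 / 17.200 = 37.970 m before stopping.
Follower covers v·t_r = 25.5556 × 0.7 = 17.889 m while reacting, then v²/(2a_F) = 653.089 / 10.200 = 64.028 m while braking, for a total of 17.889 + 64.028 = 81.917 m.
Since a_F ≤ a_L and the follower starts braking later, the follower is never slower than the leader, so the closest approach is when both have stopped.
Minimum gap = 81.917 − 37.970 = 43.947 m.

Minimum gap ≈ 44 m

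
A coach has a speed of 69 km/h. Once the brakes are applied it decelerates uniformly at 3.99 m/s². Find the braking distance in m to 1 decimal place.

Braking distance ≈ 46.0 m

69 km/h ÷ 3.6 = 19.1667 m/s.
Braking distance = v²/(2a) = 19.1667² / (2 × 3.990) = 367.362 / 7.980 = 46.035 m.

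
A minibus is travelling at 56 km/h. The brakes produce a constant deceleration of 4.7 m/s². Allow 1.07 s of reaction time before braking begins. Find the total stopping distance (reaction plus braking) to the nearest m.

Total stopping distance ≈ 42 m

56 km/h ÷ 3.6 = 15.5556 m/s.
Reaction distance = v·t_r = 15.5556 × 1.07 = 16.644 m.
Braking distance = v²/(2a) = 15.5556² / (2 × 4.700) = 241.977 / 9.400 = 25.742 m.
Total = 16.644 + 25.742 = 42.386 m.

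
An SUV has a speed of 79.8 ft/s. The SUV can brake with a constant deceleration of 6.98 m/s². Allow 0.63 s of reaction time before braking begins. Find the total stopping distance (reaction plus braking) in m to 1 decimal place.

79.8 ft/s × 0.3048 = 24.3230 m/s.
Reaction distance = v·t_r = 24.3230 × 0.63 = 15.323 m.
Braking distance = v²/(2a) = 24.3230² / (2 × 6.980) = 591.608 / 13.960 = 42.379 m.
Total = 15.323 + 42.379 = 57.702 m.

Total stopping distance ≈ 57.7 m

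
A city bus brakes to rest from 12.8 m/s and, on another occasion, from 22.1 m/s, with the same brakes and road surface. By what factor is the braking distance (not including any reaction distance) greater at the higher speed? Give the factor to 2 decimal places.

Factor ≈ 2.98

Braking distance d = v²/(2a), so with a fixed, d ∝ v².
Factor = (22.1/12.8)² = 1.7266² = 2.9811.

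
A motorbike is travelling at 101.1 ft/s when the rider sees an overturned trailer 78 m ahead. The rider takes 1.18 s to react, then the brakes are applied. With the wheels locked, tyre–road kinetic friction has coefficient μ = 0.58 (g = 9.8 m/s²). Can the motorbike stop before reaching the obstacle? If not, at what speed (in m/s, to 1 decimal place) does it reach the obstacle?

101.1 ft/s × 0.3048 = 30.8153 m/s.
a = μg = 0.58 × 9.8 = 5.684 m/s².
Reaction distance = 30.8153 × 1.18 = 36.362 m.
Braking distance needed to stop: v²/(2a) = 949.583 / 11.368 = 83.531 m, so total needed = 36.362 + 83.531 = 119.893 m > 78 m — it cannot stop.
Distance remaining when braking begins: 78 − 36.362 = 41.638 m.
v² = v₀² − 2a·d = 949.583 − 2 × 5.684 × 41.638 = 476.242 m²/s².
v = √476.242 = 21.823 m/s.

No — it strikes the obstacle at 21.8 m/s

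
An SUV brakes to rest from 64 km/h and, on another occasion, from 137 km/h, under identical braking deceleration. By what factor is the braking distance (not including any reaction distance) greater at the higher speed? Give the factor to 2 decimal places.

Factor ≈ 4.58

Braking distance d = v²/(2a), so with a fixed, d ∝ v².
Factor = (137/64)² = 2.1406² = 4.5822.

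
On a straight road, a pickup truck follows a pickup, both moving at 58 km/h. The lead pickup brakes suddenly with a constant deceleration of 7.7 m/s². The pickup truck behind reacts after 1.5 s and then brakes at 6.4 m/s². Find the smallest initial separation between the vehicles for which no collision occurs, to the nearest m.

58 km/h ÷ 3.6 = 16.1111 m/s.
Leader travels v²/(2a_L) = 259.568 / 15.400 = 16.855 m before stopping.
Follower covers v·t_r = 16.1111 × 1.5 = 24.167 m while reacting, then v²/(2a_F) = 259.568 / 12.800 = 20.279 m while braking, for a total of 24.167 + 20.279 = 44.446 m.
Since a_F ≤ a_L and the follower starts braking later, the follower is never slower than the leader, so the closest approach is when both have stopped.
Minimum gap = 44.446 − 16.855 = 27.591 m.

Minimum gap ≈ 28 m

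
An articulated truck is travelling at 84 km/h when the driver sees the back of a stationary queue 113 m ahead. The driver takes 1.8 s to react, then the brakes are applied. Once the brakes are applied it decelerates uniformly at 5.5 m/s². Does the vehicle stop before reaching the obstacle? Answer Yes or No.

84 km/h ÷ 3.6 = 23.3333 m/s.
Reaction distance = 23.3333 × 1.8 = 42.000 m.
Braking distance = v²/(2a) = 544.443 / 11.000 = 49.495 m.
Total stopping distance = 42.000 + 49.495 = 91.495 m, vs 113 m available — it stops with 113 − 91.495 = 21.505 m to spare.

Yes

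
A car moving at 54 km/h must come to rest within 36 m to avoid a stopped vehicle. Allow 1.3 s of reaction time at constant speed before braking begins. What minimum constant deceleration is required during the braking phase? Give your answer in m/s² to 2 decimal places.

54 km/h ÷ 3.6 = 15.0000 m/s.
Distance covered during reaction = 15.0000 × 1.3 = 19.500 m.
Distance available for braking: 36 − 19.500 = 16.500 m.
v² = 2a·d ⇒ a = v²/(2d) = 15.0000² / (2 × 16.500) = 225.000 / 33.000 = 6.8182 m/s².

Required deceleration ≈ 6.82 m/s²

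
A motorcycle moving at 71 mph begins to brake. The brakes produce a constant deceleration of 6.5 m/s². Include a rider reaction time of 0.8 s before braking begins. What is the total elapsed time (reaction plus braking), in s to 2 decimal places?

Total time ≈ 5.68 s

71 mph × 0.44704 = 31.7398 m/s.
Braking time = v/a = 31.7398 / 6.500 = 4.883 s.
Total = 0.8 + 4.883 = 5.683 s.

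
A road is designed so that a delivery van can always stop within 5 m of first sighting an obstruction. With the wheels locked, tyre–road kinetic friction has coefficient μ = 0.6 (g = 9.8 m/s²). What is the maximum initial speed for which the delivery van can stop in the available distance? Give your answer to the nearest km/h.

Maximum speed ≈ 28 km/h

a = μg = 0.6 × 9.8 = 5.880 m/s².
v²/(2a) = d ⇒ v = √(2 × 5.880 × 5) = √58.80 = 7.6681 m/s.
7.6681 m/s × 3.6 = 27.605 km/h.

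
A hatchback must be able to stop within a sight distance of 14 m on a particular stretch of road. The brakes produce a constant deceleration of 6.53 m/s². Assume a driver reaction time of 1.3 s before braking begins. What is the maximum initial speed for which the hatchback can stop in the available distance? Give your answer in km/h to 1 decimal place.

Maximum speed ≈ 26.9 km/h

Stopping distance: v·t_r + v²/(2a) = 14 with t_r = 1.3 s and a = 6.530 m/s².
So v² + 16.978 v − 182.84 = 0.
Positive root: v = −a·t_r + √((a·t_r)² + 2a·d) = −8.489 + √(72.063 + 182.84) = 7.4767 m/s.
7.4767 m/s × 3.6 = 26.916 km/h.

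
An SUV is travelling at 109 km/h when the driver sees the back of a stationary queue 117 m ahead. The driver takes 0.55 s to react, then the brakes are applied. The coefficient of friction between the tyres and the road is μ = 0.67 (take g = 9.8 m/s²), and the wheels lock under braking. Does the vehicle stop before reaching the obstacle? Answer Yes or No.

Yes

109 km/h ÷ 3.6 = 30.2778 m/s.
a = μg = 0.67 × 9.8 = 6.566 m/s².
Reaction distance = 30.2778 × 0.55 = 16.653 m.
Braking distance = v²/(2a) = 916.745 / 13.132 = 69.810 m.
Total stopping distance = 16.653 + 69.810 = 86.463 m, vs 117 m available — it stops with 117 − 86.463 = 30.537 m to spare.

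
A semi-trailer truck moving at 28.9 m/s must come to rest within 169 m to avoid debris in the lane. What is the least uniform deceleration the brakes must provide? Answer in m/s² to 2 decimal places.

Required deceleration ≈ 2.47 m/s²

v² = 2a·d ⇒ a = v²/(2d) = 28.9000² / (2 × 169.000) = 835.210 / 338.000 = 2.4710 m/s².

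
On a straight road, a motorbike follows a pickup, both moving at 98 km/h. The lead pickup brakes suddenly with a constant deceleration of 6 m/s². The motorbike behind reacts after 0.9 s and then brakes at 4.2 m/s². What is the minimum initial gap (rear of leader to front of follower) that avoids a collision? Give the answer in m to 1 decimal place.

Minimum gap ≈ 51.0 m

98 km/h ÷ 3.6 = 27.2222 m/s.
Leader travels v²/(2a_L) = 741.048 / 12.000 = 61.754 m before stopping.
Follower covers v·t_r = 27.2222 × 0.9 = 24.500 m while reacting, then v²/(2a_F) = 741.048 / 8.400 = 88.220 m while braking, for a total of 24.500 + 88.220 = 112.720 m.
Since a_F ≤ a_L and the follower starts braking later, the follower is never slower than the leader, so the closest approach is when both have stopped.
Minimum gap = 112.720 − 61.754 = 50.966 m.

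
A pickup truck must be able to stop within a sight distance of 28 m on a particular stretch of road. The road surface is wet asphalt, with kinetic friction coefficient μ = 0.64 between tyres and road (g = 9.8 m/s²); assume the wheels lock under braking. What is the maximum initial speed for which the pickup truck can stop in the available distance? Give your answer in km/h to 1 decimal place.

a = μg = 0.64 × 9.8 = 6.272 m/s².
v²/(2a) = d ⇒ v = √(2 × 6.272 × 28) = √351.23 = 18.7411 m/s.
18.7411 m/s × 3.6 = 67.468 km/h.

Maximum speed ≈ 67.5 km/h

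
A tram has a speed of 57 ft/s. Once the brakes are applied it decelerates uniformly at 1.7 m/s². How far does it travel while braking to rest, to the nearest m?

Braking distance ≈ 89 m

57 ft/s × 0.3048 = 17.3736 m/s.
Braking distance = v²/(2a) = 17.3736² / (2 × 1.700) = 301.842 / 3.400 = 88.777 m.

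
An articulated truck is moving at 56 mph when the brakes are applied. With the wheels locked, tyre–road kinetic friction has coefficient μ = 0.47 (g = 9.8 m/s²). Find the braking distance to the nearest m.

56 mph × 0.44704 = 25.0342 m/s.
a = μg = 0.47 × 9.8 = 4.606 m/s².
Braking distance = v²/(2a) = 25.0342² / (2 × 4.606) = 626.711 / 9.212 = 68.032 m.

Braking distance ≈ 68 m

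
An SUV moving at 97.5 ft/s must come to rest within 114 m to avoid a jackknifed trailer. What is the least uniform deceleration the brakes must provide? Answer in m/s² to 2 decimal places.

97.5 ft/s × 0.3048 = 29.7180 m/s.
v² = 2a·d ⇒ a = v²/(2d) = 29.7180² / (2 × 114.000) = 883.160 / 228.000 = 3.8735 m/s².

Required deceleration ≈ 3.87 m/s²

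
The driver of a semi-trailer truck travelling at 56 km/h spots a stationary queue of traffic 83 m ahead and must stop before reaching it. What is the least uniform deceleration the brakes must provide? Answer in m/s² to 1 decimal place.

Required deceleration ≈ 1.5 m/s²

56 km/h ÷ 3.6 = 15.5556 m/s.
v² = 2a·d ⇒ a = v²/(2d) = 15.5556² / (2 × 83.000) = 241.977 / 166.000 = 1.4577 m/s².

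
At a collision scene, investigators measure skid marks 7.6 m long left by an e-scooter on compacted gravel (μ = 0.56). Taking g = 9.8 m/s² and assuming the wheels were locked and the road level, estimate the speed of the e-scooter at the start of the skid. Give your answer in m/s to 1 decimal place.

Initial speed ≈ 9.1 m/s

Deceleration a = μg = 0.56 × 9.8 = 5.488 m/s².
v = √(2a·d) = √(2 × 5.488 × 7.6) = √83.418 = 9.1333 m/s.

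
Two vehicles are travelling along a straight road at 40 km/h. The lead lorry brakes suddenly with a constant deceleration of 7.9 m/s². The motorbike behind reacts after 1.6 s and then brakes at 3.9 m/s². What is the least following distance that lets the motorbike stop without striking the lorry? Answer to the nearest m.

40 km/h ÷ 3.6 = 11.1111 m/s.
Leader travels v²/(2a_L) = 123.457 / 15.800 = 7.814 m before stopping.
Follower covers v·t_r = 11.1111 × 1.6 = 17.778 m while reacting, then v²/(2a_F) = 123.457 / 7.800 = 15.828 m while braking, for a total of 17.778 + 15.828 = 33.606 m.
Since a_F ≤ a_L and the follower starts braking later, the follower is never slower than the leader, so the closest approach is when both have stopped.
Minimum gap = 33.606 − 7.814 = 25.792 m.

Minimum gap ≈ 26 m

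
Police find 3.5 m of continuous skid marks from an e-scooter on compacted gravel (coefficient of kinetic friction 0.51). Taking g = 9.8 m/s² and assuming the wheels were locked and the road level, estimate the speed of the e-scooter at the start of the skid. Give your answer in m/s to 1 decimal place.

Initial speed ≈ 5.9 m/s

Deceleration a = μg = 0.51 × 9.8 = 4.998 m/s².
v = √(2a·d) = √(2 × 4.998 × 3.5) = √34.986 = 5.9149 m/s.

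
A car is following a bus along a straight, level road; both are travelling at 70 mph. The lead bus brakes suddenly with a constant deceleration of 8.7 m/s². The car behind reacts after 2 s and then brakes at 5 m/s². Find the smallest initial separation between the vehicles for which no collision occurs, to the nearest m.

Minimum gap ≈ 104 m

70 mph × 0.44704 = 31.2928 m/s.
Leader travels v²/(2a_L) = 979.239 / 17.400 = 56.278 m before stopping.
Follower covers v·t_r = 31.2928 × 2 = 62.586 m while reacting, then v²/(2a_F) = 979.239 / 10.000 = 97.924 m while braking, for a total of 62.586 + 97.924 = 160.510 m.
Since a_F ≤ a_L and the follower starts braking later, the follower is never slower than the leader, so the closest approach is when both have stopped.
Minimum gap = 160.510 − 56.278 = 104.232 m.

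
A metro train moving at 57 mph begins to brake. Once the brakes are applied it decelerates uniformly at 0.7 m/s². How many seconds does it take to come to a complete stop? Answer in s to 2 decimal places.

57 mph × 0.44704 = 25.4813 m/s.
Braking time = v/a = 25.4813 / 0.700 = 36.402 s.

Braking time ≈ 36.40 s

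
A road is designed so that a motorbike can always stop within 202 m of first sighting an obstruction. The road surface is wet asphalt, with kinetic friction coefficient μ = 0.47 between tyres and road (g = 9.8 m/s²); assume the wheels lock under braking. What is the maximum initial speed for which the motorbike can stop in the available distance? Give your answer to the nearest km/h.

a = μg = 0.47 × 9.8 = 4.606 m/s².
v²/(2a) = d ⇒ v = √(2 × 4.606 × 202) = √1860.82 = 43.1372 m/s.
43.1372 m/s × 3.6 = 155.294 km/h.

Maximum speed ≈ 155 km/h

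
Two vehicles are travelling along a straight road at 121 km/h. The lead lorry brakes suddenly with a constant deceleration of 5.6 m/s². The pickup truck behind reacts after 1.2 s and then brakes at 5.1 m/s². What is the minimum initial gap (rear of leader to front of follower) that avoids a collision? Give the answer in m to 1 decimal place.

121 km/h ÷ 3.6 = 33.6111 m/s.
Leader travels v²/(2a_L) = 1129.706 / 11.200 = 100.867 m before stopping.
Follower covers v·t_r = 33.6111 × 1.2 = 40.333 m while reacting, then v²/(2a_F) = 1129.706 / 10.200 = 110.755 m while braking, for a total of 40.333 + 110.755 = 151.088 m.
Since a_F ≤ a_L and the follower starts braking later, the follower is never slower than the leader, so the closest approach is when both have stopped.
Minimum gap = 151.088 − 100.867 = 50.221 m.

Minimum gap ≈ 50.2 m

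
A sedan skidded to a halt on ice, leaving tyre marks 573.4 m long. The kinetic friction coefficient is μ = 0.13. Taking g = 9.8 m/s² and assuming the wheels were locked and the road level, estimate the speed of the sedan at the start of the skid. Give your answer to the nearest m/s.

Initial speed ≈ 38 m/s

Deceleration a = μg = 0.13 × 9.8 = 1.274 m/s².
v = √(2a·d) = √(2 × 1.274 × 573.4) = √1461.023 = 38.2233 m/s.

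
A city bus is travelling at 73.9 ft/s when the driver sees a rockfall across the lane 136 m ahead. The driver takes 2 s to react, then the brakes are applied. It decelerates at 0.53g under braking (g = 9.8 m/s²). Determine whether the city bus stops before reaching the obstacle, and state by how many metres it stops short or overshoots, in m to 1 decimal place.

73.9 ft/s × 0.3048 = 22.5247 m/s.
a = 0.53 × 9.8 = 5.194 m/s².
Reaction distance = 22.5247 × 2 = 45.049 m.
Braking distance = v²/(2a) = 507.362 / 10.388 = 48.841 m.
Total stopping distance = 45.049 + 48.841 = 93.890 m, vs 136 m available — it stops with 136 − 93.890 = 42.110 m to spare.

Yes — it stops 42.1 m short of the obstacle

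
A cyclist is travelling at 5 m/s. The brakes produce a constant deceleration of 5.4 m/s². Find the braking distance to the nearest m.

Braking distance ≈ 2 m

Braking distance = v²/(2a) = 5.0000² / (2 × 5.400) = 25.000 / 10.800 = 2.315 m.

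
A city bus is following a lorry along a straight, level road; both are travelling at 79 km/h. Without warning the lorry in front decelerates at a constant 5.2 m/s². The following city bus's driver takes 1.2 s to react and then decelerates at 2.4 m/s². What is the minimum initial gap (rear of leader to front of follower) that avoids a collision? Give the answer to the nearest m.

Minimum gap ≈ 80 m

79 km/h ÷ 3.6 = 21.9444 m/s.
Leader travels v²/(2a_L) = 481.557 / 10.400 = 46.304 m before stopping.
Follower covers v·t_r = 21.9444 × 1.2 = 26.333 m while reacting, then v²/(2a_F) = 481.557 / 4.800 = 100.324 m while braking, for a total of 26.333 + 100.324 = 126.657 m.
Since a_F ≤ a_L and the follower starts braking later, the follower is never slower than the leader, so the closest approach is when both have stopped.
Minimum gap = 126.657 − 46.304 = 80.353 m.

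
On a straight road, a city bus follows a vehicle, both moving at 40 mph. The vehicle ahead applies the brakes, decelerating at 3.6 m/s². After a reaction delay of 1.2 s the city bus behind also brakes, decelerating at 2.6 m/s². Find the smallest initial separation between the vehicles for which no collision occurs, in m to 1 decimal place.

40 mph × 0.44704 = 17.8816 m/s.
Leader travels v²/(2a_L) = 319.752 / 7.200 = 44.410 m before stopping.
Follower covers v·t_r = 17.8816 × 1.2 = 21.458 m while reacting, then v²/(2a_F) = 319.752 / 5.200 = 61.491 m while braking, for a total of 21.458 + 61.491 = 82.949 m.
Since a_F ≤ a_L and the follower starts braking later, the follower is never slower than the leader, so the closest approach is when both have stopped.
Minimum gap = 82.949 − 44.410 = 38.539 m.

Minimum gap ≈ 38.5 m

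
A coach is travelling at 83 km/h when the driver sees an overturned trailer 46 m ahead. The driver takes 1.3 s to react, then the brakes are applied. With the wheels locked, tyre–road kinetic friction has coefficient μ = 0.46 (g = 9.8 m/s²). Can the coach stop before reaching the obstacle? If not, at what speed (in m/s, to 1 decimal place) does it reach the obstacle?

83 km/h ÷ 3.6 = 23.0556 m/s.
a = μg = 0.46 × 9.8 = 4.508 m/s².
Reaction distance = 23.0556 × 1.3 = 29.972 m.
Braking distance needed to stop: v²/(2a) = 531.561 / 9.016 = 58.958 m, so total needed = 29.972 + 58.958 = 88.930 m > 46 m — it cannot stop.
Distance remaining when braking begins: 46 − 29.972 = 16.028 m.
v² = v₀² − 2a·d = 531.561 − 2 × 4.508 × 16.028 = 387.053 m²/s².
v = √387.053 = 19.674 m/s.

No — it strikes the obstacle at 19.7 m/s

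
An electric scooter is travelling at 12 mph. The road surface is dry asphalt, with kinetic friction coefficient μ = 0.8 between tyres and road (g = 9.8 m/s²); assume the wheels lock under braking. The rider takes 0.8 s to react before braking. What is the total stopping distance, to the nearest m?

Total stopping distance ≈ 6 m

12 mph × 0.44704 = 5.3645 m/s.
a = μg = 0.8 × 9.8 = 7.840 m/s².
Reaction distance = v·t_r = 5.3645 × 0.8 = 4.292 m.
Braking distance = v²/(2a) = 5.3645² / (2 × 7.840) = 28.778 / 15.680 = 1.835 m.
Total = 4.292 + 1.835 = 6.127 m.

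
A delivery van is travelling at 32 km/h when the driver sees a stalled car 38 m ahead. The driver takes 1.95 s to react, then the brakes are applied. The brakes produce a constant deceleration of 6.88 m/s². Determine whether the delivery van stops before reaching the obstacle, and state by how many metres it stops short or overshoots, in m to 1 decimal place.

32 km/h ÷ 3.6 = 8.8889 m/s.
Reaction distance = 8.8889 × 1.95 = 17.333 m.
Braking distance = v²/(2a) = 79.013 / 13.760 = 5.742 m.
Total stopping distance = 17.333 + 5.742 = 23.075 m, vs 38 m available — it stops with 38 − 23.075 = 14.925 m to spare.

Yes — it stops 14.9 m short of the obstacle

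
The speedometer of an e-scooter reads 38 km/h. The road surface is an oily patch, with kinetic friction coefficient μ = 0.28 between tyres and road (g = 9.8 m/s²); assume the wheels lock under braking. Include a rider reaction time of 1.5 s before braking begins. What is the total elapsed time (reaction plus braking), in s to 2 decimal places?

38 km/h ÷ 3.6 = 10.5556 m/s.
a = μg = 0.28 × 9.8 = 2.744 m/s².
Braking time = v/a = 10.5556 / 2.744 = 3.847 s.
Total = 1.5 + 3.847 = 5.347 s.

Total time ≈ 5.35 s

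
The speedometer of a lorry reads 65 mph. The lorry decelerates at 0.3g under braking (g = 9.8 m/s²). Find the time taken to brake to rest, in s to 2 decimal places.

65 mph × 0.44704 = 29.0576 m/s.
a = 0.3 × 9.8 = 2.940 m/s².
Braking time = v/a = 29.0576 / 2.940 = 9.884 s.

Braking time ≈ 9.88 s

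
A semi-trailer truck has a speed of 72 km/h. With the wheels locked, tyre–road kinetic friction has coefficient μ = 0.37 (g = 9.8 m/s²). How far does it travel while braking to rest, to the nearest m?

Braking distance ≈ 55 m

72 km/h ÷ 3.6 = 20.0000 m/s.
a = μg = 0.37 × 9.8 = 3.626 m/s².
Braking distance = v²/(2a) = 20.0000² / (2 × 3.626) = 400.000 / 7.252 = 55.157 m.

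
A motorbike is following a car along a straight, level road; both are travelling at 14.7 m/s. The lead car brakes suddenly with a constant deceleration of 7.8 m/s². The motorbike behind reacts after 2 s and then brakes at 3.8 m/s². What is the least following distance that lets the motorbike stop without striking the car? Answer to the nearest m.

Leader travels v²/(2a_L) = 216.090 / 15.600 = 13.852 m before stopping.
Follower covers v·t_r = 14.7000 × 2 = 29.400 m while reacting, then v²/(2a_F) = 216.090 / 7.600 = 28.433 m while braking, for a total of 29.400 + 28.433 = 57.833 m.
Since a_F ≤ a_L and the follower starts braking later, the follower is never slower than the leader, so the closest approach is when both have stopped.
Minimum gap = 57.833 − 13.852 = 43.981 m.

Minimum gap ≈ 44 m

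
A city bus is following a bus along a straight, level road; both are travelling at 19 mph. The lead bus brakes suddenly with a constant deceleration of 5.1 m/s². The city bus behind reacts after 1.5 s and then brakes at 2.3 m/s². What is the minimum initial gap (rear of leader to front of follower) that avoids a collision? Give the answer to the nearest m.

19 mph × 0.44704 = 8.4938 m/s.
Leader travels v²/(2a_L) = 72.145 / 10.200 = 7.073 m before stopping.
Follower covers v·t_r = 8.4938 × 1.5 = 12.741 m while reacting, then v²/(2a_F) = 72.145 / 4.600 = 15.684 m while braking, for a total of 12.741 + 15.684 = 28.425 m.
Since a_F ≤ a_L and the follower starts braking later, the follower is never slower than the leader, so the closest approach is when both have stopped.
Minimum gap = 28.425 − 7.073 = 21.352 m.

Minimum gap ≈ 21 m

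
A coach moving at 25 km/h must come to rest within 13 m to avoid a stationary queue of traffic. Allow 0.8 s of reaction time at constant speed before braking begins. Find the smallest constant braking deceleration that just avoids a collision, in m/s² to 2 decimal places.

25 km/h ÷ 3.6 = 6.9444 m/s.
Distance covered during reaction = 6.9444 × 0.8 = 5.556 m.
Distance available for braking: 13 − 5.556 = 7.444 m.
v² = 2a·d ⇒ a = v²/(2d) = 6.9444² / (2 × 7.444) = 48.225 / 14.888 = 3.2392 m/s².

Required deceleration ≈ 3.24 m/s²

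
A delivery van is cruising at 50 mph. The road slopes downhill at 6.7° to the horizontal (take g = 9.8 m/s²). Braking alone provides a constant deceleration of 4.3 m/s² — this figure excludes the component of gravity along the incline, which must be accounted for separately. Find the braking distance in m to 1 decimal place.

Braking distance ≈ 79.1 m

50 mph × 0.44704 = 22.3520 m/s.
Gravity along the downhill slope reduces the braking deceleration: a_eff = 4.300 − 9.8·sin 6.7° = 4.300 − 1.143 = 3.157 m/s².
Braking distance = v²/(2a) = 22.3520² / (2 × 3.157) = 499.612 / 6.314 = 79.128 m.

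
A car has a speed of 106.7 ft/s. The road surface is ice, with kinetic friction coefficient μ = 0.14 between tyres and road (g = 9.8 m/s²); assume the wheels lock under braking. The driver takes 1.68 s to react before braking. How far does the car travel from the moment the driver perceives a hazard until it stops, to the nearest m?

106.7 ft/s × 0.3048 = 32.5222 m/s.
a = μg = 0.14 × 9.8 = 1.372 m/s².
Reaction distance = v·t_r = 32.5222 × 1.68 = 54.637 m.
Braking distance = v²/(2a) = 32.5222² / (2 × 1.372) = 1057.693 / 2.744 = 385.457 m.
Total = 54.637 + 385.457 = 440.094 m.

Total stopping distance ≈ 440 m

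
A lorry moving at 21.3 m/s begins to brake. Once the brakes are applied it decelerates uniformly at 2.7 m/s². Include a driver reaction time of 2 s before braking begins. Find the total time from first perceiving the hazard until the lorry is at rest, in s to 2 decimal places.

Total time ≈ 9.89 s

Braking time = v/a = 21.3000 / 2.700 = 7.889 s.
Total = 2 + 7.889 = 9.889 s.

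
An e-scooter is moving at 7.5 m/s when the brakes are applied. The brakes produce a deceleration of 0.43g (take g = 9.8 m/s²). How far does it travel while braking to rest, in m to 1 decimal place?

Braking distance ≈ 6.7 m

a = 0.43 × 9.8 = 4.214 m/s².
Braking distance = v²/(2a) = 7.5000² / (2 × 4.214) = 56.250 / 8.428 = 6.674 m.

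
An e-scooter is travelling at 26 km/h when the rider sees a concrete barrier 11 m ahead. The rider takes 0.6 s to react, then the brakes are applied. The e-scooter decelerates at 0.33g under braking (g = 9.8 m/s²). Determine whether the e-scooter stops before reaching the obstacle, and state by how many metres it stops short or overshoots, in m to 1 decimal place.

26 km/h ÷ 3.6 = 7.2222 m/s.
a = 0.33 × 9.8 = 3.234 m/s².
Reaction distance = 7.2222 × 0.6 = 4.333 m.
Braking distance = v²/(2a) = 52.160 / 6.468 = 8.064 m.
Total stopping distance = 4.333 + 8.064 = 12.397 m, vs 11 m available — it cannot stop in time and overshoots by 12.397 − 11 = 1.397 m.

No — it overshoots by 1.4 m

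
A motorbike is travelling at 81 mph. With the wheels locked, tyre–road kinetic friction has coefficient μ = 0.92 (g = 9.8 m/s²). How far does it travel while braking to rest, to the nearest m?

Braking distance ≈ 73 m

81 mph × 0.44704 = 36.2102 m/s.
a = μg = 0.92 × 9.8 = 9.016 m/s².
Braking distance = v²/(2a) = 36.2102² / (2 × 9.016) = 1311.179 / 18.032 = 72.714 m.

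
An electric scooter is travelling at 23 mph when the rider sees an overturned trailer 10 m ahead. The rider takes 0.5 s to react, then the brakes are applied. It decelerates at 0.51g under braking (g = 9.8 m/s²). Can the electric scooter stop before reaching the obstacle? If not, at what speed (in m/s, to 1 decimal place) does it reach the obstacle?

23 mph × 0.44704 = 10.2819 m/s.
a = 0.51 × 9.8 = 4.998 m/s².
Reaction distance = 10.2819 × 0.5 = 5.141 m.
Braking distance needed to stop: v²/(2a) = 105.717 / 9.996 = 10.576 m, so total needed = 5.141 + 10.576 = 15.717 m > 10 m — it cannot stop.
Distance remaining when braking begins: 10 − 5.141 = 4.859 m.
v² = v₀² − 2a·d = 105.717 − 2 × 4.998 × 4.859 = 57.146 m²/s².
v = √57.146 = 7.559 m/s.

No — it strikes the obstacle at 7.6 m/s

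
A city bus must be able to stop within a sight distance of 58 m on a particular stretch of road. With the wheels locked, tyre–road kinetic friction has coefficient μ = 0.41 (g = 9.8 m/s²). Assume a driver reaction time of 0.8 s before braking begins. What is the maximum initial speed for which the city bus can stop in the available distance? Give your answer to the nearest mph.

a = μg = 0.41 × 9.8 = 4.018 m/s².
Stopping distance: v·t_r + v²/(2a) = 58 with t_r = 0.8 s and a = 4.018 m/s².
So v² + 6.429 v − 466.09 = 0.
Positive root: v = −a·t_r + √((a·t_r)² + 2a·d) = −3.214 + √(10.330 + 466.09) = 18.6130 m/s.
18.6130 m/s ÷ 0.44704 = 41.636 mph.

Maximum speed ≈ 42 mph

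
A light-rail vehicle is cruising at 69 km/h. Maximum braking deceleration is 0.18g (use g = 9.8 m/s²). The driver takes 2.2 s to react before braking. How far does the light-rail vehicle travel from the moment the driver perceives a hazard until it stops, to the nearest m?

Total stopping distance ≈ 146 m

69 km/h ÷ 3.6 = 19.1667 m/s.
a = 0.18 × 9.8 = 1.764 m/s².
Reaction distance = v·t_r = 19.1667 × 2.2 = 42.167 m.
Braking distance = v²/(2a) = 19.1667² / (2 × 1.764) = 367.362 / 3.528 = 104.128 m.
Total = 42.167 + 104.128 = 146.295 m.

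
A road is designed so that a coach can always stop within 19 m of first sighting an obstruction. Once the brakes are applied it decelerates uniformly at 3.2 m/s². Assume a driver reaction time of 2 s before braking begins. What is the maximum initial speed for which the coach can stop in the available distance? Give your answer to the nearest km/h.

Maximum speed ≈ 23 km/h

Stopping distance: v·t_r + v²/(2a) = 19 with t_r = 2 s and a = 3.200 m/s².
So v² + 12.800 v − 121.60 = 0.
Positive root: v = −a·t_r + √((a·t_r)² + 2a·d) = −6.400 + √(40.960 + 121.60) = 6.3499 m/s.
6.3499 m/s × 3.6 = 22.860 km/h.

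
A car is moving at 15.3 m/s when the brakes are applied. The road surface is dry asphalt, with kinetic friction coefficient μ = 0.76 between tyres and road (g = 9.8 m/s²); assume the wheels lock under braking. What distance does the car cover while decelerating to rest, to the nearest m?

Braking distance ≈ 16 m

a = μg = 0.76 × 9.8 = 7.448 m/s².
Braking distance = v²/(2a) = 15.3000² / (2 × 7.448) = 234.090 / 14.896 = 15.715 m.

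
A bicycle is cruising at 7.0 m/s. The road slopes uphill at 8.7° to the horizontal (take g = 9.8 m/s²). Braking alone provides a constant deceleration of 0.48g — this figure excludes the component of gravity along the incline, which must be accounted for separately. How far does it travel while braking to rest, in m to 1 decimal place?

Braking distance ≈ 4.0 m

a = 0.48 × 9.8 = 4.704 m/s².
Gravity along the uphill slope adds to the braking deceleration: a_eff = 4.704 + 9.8·sin 8.7° = 4.704 + 1.482 = 6.186 m/s².
Braking distance = v²/(2a) = 7.0000² / (2 × 6.186) = 49.000 / 12.372 = 3.961 m.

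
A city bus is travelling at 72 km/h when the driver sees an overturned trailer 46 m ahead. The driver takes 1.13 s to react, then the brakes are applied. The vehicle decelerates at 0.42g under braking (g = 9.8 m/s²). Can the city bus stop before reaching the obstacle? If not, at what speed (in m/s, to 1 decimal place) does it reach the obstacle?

No — it strikes the obstacle at 14.4 m/s

72 km/h ÷ 3.6 = 20.0000 m/s.
a = 0.42 × 9.8 = 4.116 m/s².
Reaction distance = 20.0000 × 1.13 = 22.600 m.
Braking distance needed to stop: v²/(2a) = 400.000 / 8.232 = 48.591 m, so total needed = 22.600 + 48.591 = 71.191 m > 46 m — it cannot stop.
Distance remaining when braking begins: 46 − 22.600 = 23.400 m.
v² = v₀² − 2a·d = 400.000 − 2 × 4.116 × 23.400 = 207.371 m²/s².
v = √207.371 = 14.400 m/s.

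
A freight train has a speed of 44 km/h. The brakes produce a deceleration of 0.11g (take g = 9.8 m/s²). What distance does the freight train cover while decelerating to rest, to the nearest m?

Braking distance ≈ 69 m

44 km/h ÷ 3.6 = 12.2222 m/s.
a = 0.11 × 9.8 = 1.078 m/s².
Braking distance = v²/(2a) = 12.2222² / (2 × 1.078) = 149.382 / 2.156 = 69.287 m.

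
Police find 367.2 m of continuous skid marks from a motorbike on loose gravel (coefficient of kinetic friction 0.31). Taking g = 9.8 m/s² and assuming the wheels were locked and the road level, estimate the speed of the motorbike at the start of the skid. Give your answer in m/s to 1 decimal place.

Deceleration a = μg = 0.31 × 9.8 = 3.038 m/s².
v = √(2a·d) = √(2 × 3.038 × 367.2) = √2231.107 = 47.2346 m/s.

Initial speed ≈ 47.2 m/s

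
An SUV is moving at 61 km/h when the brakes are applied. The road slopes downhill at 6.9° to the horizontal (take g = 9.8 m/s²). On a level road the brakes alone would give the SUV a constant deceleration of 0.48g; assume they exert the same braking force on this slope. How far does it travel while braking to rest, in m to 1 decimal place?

Braking distance ≈ 40.7 m

61 km/h ÷ 3.6 = 16.9444 m/s.
a = 0.48 × 9.8 = 4.704 m/s².
Gravity along the downhill slope reduces the braking deceleration: a_eff = 4.704 − 9.8·sin 6.9° = 4.704 − 1.177 = 3.527 m/s².
Braking distance = v²/(2a) = 16.9444² / (2 × 3.527) = 287.113 / 7.054 = 40.702 m.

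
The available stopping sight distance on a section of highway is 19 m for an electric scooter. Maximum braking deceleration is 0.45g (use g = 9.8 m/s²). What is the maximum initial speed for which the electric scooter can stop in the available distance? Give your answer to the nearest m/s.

a = 0.45 × 9.8 = 4.410 m/s².
v²/(2a) = d ⇒ v = √(2 × 4.410 × 19) = √167.58 = 12.9453 m/s.

Maximum speed ≈ 13 m/s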